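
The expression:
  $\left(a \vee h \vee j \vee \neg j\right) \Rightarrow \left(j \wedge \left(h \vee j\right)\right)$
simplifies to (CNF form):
$j$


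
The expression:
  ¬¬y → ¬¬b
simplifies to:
b ∨ ¬y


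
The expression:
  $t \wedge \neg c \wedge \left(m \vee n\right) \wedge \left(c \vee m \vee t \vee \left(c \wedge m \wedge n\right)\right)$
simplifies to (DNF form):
$\left(m \wedge t \wedge \neg c\right) \vee \left(n \wedge t \wedge \neg c\right)$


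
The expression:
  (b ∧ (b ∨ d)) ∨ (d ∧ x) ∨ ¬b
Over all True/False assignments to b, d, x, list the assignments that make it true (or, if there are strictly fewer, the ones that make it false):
is always true.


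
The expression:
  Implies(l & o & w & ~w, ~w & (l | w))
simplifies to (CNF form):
True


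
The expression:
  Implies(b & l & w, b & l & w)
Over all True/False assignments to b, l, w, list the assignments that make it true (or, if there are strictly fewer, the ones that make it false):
is always true.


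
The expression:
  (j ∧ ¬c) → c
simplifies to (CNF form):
c ∨ ¬j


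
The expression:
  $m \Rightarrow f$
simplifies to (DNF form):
$f \vee \neg m$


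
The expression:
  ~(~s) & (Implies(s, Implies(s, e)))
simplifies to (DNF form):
e & s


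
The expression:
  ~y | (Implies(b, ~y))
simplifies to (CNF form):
~b | ~y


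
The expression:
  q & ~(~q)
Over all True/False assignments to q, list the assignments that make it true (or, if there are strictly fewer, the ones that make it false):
is true only for:
  q=True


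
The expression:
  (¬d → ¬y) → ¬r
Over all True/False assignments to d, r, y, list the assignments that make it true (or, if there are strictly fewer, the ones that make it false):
is false only for:
  d=False, r=True, y=False;
  d=True, r=True, y=False;
  d=True, r=True, y=True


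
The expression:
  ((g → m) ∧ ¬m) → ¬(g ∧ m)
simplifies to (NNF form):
True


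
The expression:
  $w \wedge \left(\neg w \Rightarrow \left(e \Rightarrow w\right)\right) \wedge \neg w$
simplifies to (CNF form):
$\text{False}$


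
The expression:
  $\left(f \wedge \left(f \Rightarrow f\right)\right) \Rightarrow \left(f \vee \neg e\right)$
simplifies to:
$\text{True}$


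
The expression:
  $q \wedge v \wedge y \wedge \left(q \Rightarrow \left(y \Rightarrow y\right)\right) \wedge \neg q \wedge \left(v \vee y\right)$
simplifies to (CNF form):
$\text{False}$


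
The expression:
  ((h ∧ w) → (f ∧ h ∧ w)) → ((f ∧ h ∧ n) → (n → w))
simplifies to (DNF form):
w ∨ ¬f ∨ ¬h ∨ ¬n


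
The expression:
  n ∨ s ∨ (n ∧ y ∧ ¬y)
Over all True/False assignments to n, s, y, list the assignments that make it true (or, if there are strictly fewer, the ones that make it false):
is false only for:
  n=False, s=False, y=False;
  n=False, s=False, y=True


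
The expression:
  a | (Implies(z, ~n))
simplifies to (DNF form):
a | ~n | ~z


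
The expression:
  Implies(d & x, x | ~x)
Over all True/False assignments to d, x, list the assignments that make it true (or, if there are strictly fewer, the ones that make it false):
is always true.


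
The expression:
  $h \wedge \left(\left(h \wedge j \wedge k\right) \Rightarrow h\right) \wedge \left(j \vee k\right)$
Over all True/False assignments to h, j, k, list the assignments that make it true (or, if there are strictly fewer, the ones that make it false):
is true only for:
  h=True, j=False, k=True;
  h=True, j=True, k=False;
  h=True, j=True, k=True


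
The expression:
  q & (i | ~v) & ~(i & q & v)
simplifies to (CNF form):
q & ~v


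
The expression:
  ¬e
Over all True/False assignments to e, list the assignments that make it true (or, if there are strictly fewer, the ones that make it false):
is true only for:
  e=False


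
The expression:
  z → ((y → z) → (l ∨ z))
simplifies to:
True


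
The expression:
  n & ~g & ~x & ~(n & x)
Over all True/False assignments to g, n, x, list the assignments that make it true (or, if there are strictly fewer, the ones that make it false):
is true only for:
  g=False, n=True, x=False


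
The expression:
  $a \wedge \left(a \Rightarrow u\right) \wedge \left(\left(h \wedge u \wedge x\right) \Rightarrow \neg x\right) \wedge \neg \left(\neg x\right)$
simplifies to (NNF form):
$a \wedge u \wedge x \wedge \neg h$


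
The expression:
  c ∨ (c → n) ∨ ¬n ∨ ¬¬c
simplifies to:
True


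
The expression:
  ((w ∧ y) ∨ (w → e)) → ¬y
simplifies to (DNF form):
¬y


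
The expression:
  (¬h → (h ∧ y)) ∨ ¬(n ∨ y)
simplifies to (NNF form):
h ∨ (¬n ∧ ¬y)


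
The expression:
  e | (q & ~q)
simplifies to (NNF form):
e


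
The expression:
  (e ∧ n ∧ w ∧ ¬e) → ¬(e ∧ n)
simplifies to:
True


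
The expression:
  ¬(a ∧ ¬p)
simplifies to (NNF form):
p ∨ ¬a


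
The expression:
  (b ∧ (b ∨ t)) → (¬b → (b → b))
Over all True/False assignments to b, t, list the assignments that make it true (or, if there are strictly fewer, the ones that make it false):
is always true.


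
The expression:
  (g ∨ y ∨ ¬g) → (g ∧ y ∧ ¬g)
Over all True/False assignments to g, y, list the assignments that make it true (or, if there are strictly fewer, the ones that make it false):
is never true.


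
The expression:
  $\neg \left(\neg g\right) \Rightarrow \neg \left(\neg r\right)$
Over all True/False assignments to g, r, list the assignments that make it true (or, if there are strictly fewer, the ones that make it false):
is false only for:
  g=True, r=False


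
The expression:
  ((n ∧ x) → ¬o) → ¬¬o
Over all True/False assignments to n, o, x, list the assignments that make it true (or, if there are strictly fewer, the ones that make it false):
is true only for:
  n=False, o=True, x=False;
  n=False, o=True, x=True;
  n=True, o=True, x=False;
  n=True, o=True, x=True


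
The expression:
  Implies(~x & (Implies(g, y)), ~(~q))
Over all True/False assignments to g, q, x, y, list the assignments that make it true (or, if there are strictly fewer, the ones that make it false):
is false only for:
  g=False, q=False, x=False, y=False;
  g=False, q=False, x=False, y=True;
  g=True, q=False, x=False, y=True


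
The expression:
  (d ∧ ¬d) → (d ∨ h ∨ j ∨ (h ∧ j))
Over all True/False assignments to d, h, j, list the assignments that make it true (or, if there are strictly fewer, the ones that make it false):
is always true.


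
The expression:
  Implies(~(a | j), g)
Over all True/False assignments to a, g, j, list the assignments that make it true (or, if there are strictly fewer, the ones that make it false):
is false only for:
  a=False, g=False, j=False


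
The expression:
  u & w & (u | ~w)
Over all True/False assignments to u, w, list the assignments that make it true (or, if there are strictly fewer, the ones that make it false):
is true only for:
  u=True, w=True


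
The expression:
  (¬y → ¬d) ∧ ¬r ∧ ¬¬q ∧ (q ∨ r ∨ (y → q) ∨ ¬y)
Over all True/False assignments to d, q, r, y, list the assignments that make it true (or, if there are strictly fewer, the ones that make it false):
is true only for:
  d=False, q=True, r=False, y=False;
  d=False, q=True, r=False, y=True;
  d=True, q=True, r=False, y=True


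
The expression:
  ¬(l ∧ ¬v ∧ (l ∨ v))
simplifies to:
v ∨ ¬l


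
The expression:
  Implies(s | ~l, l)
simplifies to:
l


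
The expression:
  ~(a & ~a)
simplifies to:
True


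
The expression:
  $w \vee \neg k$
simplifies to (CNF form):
$w \vee \neg k$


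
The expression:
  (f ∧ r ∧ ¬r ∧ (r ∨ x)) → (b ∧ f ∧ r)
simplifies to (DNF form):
True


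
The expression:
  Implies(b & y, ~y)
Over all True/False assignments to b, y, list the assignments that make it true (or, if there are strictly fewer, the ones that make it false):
is false only for:
  b=True, y=True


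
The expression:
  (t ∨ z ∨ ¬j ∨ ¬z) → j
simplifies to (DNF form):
j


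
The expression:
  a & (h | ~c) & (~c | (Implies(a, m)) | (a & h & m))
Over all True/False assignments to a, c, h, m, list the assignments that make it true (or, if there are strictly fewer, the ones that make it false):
is true only for:
  a=True, c=False, h=False, m=False;
  a=True, c=False, h=False, m=True;
  a=True, c=False, h=True, m=False;
  a=True, c=False, h=True, m=True;
  a=True, c=True, h=True, m=True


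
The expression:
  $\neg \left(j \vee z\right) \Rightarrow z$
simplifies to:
$j \vee z$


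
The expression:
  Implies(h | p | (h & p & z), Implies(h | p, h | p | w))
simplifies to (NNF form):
True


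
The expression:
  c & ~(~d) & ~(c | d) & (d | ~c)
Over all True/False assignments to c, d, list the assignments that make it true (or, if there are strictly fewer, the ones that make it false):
is never true.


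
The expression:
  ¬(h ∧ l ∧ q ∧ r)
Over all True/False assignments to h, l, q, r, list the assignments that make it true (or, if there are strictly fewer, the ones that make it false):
is false only for:
  h=True, l=True, q=True, r=True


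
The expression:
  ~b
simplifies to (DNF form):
~b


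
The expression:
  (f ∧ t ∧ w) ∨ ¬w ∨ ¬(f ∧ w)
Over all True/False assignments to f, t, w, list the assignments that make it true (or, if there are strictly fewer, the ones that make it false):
is false only for:
  f=True, t=False, w=True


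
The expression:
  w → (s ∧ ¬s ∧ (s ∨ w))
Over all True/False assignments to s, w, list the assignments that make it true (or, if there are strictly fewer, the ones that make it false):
is true only for:
  s=False, w=False;
  s=True, w=False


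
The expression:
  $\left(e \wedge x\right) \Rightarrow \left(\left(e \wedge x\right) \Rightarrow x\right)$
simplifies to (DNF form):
$\text{True}$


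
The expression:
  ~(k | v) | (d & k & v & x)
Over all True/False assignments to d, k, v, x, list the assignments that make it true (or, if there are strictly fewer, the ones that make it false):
is true only for:
  d=False, k=False, v=False, x=False;
  d=False, k=False, v=False, x=True;
  d=True, k=False, v=False, x=False;
  d=True, k=False, v=False, x=True;
  d=True, k=True, v=True, x=True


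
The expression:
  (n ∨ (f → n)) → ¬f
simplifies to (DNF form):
¬f ∨ ¬n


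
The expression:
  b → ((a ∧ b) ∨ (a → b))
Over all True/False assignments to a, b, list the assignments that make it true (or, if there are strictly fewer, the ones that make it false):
is always true.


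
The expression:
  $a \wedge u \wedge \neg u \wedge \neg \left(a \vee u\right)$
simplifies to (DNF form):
$\text{False}$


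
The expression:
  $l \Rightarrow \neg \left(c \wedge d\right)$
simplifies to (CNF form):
$\neg c \vee \neg d \vee \neg l$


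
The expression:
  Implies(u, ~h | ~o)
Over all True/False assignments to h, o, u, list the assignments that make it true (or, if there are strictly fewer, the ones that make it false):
is false only for:
  h=True, o=True, u=True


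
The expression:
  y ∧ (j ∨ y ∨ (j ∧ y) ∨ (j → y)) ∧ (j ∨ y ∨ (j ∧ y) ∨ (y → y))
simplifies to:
y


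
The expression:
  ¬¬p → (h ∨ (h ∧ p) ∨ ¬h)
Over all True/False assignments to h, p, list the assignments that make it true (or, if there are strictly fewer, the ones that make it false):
is always true.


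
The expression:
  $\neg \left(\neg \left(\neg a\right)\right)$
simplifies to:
$\neg a$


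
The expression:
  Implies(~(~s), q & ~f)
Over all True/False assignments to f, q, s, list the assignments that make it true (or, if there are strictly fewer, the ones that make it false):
is false only for:
  f=False, q=False, s=True;
  f=True, q=False, s=True;
  f=True, q=True, s=True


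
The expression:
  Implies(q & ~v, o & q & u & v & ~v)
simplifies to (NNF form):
v | ~q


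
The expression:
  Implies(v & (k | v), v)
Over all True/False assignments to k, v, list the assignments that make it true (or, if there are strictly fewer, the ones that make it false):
is always true.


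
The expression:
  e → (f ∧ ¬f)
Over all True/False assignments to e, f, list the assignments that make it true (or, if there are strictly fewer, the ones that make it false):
is true only for:
  e=False, f=False;
  e=False, f=True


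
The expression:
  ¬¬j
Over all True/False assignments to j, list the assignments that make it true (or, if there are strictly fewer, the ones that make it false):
is true only for:
  j=True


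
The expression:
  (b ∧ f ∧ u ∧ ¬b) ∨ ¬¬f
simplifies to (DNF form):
f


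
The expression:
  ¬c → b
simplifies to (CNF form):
b ∨ c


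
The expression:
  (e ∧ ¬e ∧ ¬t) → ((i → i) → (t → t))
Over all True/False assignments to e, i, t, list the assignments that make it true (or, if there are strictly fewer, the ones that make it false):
is always true.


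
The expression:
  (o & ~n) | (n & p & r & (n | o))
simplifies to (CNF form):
(n | o) & (p | ~n) & (r | ~n)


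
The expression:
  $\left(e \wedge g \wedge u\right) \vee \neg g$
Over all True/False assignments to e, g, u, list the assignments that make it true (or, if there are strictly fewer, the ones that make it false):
is false only for:
  e=False, g=True, u=False;
  e=False, g=True, u=True;
  e=True, g=True, u=False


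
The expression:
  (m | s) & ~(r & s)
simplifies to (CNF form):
(m | s) & (~r | ~s)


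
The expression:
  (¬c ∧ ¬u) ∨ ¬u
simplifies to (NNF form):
¬u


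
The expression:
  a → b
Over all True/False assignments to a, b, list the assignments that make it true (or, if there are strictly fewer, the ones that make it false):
is false only for:
  a=True, b=False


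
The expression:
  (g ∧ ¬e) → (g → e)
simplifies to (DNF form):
e ∨ ¬g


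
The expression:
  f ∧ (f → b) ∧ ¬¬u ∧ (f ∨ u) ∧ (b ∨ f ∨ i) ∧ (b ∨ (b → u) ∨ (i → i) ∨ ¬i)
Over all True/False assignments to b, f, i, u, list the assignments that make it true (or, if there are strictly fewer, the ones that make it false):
is true only for:
  b=True, f=True, i=False, u=True;
  b=True, f=True, i=True, u=True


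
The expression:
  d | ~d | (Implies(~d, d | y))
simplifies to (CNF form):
True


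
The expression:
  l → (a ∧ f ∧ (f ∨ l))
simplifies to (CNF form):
(a ∨ ¬l) ∧ (f ∨ ¬l)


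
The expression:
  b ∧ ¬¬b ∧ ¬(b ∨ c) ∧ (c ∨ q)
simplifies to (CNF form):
False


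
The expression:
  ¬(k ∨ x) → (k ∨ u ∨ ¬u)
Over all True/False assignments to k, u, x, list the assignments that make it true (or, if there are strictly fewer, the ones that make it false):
is always true.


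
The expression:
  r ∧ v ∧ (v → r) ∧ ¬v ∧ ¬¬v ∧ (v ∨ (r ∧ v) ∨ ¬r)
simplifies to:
False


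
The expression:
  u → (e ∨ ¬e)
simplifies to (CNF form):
True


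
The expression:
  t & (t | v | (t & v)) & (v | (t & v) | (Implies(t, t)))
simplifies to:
t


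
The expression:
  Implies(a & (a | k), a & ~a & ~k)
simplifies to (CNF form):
~a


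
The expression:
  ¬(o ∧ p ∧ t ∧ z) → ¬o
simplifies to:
(p ∧ t ∧ z) ∨ ¬o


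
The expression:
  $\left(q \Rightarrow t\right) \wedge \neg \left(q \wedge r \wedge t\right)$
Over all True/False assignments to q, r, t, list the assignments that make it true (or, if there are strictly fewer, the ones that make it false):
is false only for:
  q=True, r=False, t=False;
  q=True, r=True, t=False;
  q=True, r=True, t=True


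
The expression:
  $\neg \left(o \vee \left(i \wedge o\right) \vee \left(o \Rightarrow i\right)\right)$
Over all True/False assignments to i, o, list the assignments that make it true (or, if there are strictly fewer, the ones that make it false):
is never true.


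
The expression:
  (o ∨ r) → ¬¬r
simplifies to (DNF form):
r ∨ ¬o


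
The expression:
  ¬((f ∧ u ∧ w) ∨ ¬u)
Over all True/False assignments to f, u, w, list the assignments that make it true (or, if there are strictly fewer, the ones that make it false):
is true only for:
  f=False, u=True, w=False;
  f=False, u=True, w=True;
  f=True, u=True, w=False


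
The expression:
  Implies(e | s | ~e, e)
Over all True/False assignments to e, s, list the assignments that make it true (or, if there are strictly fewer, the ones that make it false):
is true only for:
  e=True, s=False;
  e=True, s=True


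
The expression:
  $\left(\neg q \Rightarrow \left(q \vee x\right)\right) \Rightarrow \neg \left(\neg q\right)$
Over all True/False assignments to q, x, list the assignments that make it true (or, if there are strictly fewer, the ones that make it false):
is false only for:
  q=False, x=True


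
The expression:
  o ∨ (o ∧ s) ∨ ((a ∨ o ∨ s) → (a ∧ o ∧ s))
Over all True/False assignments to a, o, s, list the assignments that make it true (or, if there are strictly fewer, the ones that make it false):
is false only for:
  a=False, o=False, s=True;
  a=True, o=False, s=False;
  a=True, o=False, s=True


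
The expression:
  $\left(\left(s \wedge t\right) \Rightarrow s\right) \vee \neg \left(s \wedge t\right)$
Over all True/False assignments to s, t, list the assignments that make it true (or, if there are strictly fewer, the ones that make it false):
is always true.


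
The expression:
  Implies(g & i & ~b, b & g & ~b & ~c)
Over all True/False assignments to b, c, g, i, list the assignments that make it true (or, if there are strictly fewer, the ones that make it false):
is false only for:
  b=False, c=False, g=True, i=True;
  b=False, c=True, g=True, i=True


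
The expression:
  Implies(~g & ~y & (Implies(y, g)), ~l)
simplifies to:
g | y | ~l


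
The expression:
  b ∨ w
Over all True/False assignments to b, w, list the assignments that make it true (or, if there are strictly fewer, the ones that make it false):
is false only for:
  b=False, w=False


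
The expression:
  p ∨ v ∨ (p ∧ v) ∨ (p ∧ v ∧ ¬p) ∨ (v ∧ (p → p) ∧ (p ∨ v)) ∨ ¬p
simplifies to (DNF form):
True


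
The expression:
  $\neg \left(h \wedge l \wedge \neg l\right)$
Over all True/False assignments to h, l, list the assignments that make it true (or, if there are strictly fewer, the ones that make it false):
is always true.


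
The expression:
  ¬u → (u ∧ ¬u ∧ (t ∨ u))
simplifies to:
u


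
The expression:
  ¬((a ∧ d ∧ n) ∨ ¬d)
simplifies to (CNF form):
d ∧ (¬a ∨ ¬n)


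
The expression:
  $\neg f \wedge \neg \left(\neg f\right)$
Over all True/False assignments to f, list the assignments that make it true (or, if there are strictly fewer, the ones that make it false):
is never true.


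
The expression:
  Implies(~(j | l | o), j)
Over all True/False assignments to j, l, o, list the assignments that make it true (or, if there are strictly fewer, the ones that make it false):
is false only for:
  j=False, l=False, o=False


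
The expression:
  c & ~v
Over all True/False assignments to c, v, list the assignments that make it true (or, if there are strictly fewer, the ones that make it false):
is true only for:
  c=True, v=False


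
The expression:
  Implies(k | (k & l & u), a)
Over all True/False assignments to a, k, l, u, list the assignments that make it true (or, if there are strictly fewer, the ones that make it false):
is false only for:
  a=False, k=True, l=False, u=False;
  a=False, k=True, l=False, u=True;
  a=False, k=True, l=True, u=False;
  a=False, k=True, l=True, u=True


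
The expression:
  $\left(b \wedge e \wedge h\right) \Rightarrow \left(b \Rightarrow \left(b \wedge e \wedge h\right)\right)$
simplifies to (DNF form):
$\text{True}$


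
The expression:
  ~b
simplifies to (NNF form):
~b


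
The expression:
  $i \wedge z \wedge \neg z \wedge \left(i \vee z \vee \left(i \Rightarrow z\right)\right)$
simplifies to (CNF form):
$\text{False}$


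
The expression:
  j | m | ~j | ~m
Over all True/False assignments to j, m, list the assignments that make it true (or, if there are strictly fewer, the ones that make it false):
is always true.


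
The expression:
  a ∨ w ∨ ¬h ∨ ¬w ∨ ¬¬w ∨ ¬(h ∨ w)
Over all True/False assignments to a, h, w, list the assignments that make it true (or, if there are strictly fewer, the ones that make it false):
is always true.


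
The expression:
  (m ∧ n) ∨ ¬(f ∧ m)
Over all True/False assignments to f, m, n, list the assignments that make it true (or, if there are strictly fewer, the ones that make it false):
is false only for:
  f=True, m=True, n=False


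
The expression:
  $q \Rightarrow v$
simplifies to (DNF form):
$v \vee \neg q$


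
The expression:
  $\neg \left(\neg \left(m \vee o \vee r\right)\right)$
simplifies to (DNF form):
$m \vee o \vee r$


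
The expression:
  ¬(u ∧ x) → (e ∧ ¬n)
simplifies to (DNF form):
(e ∧ ¬n) ∨ (u ∧ x)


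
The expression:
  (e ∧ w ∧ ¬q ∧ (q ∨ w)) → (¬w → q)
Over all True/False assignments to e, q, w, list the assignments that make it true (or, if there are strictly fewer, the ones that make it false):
is always true.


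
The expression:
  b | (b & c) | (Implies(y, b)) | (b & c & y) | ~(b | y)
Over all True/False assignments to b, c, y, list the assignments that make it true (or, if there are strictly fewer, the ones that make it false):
is false only for:
  b=False, c=False, y=True;
  b=False, c=True, y=True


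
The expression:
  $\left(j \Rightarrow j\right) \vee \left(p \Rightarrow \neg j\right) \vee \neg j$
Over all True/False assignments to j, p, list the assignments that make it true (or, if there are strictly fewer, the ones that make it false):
is always true.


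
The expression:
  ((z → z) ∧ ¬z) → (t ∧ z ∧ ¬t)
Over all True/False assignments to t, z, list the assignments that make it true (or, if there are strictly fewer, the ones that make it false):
is true only for:
  t=False, z=True;
  t=True, z=True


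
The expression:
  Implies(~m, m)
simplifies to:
m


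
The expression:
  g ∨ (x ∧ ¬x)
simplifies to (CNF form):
g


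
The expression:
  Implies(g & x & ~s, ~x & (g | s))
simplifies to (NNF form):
s | ~g | ~x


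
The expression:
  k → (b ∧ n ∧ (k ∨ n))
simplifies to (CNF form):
(b ∨ ¬k) ∧ (n ∨ ¬k)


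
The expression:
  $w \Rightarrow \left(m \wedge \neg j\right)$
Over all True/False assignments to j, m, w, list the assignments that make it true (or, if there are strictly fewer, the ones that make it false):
is false only for:
  j=False, m=False, w=True;
  j=True, m=False, w=True;
  j=True, m=True, w=True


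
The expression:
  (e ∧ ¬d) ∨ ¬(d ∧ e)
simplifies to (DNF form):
¬d ∨ ¬e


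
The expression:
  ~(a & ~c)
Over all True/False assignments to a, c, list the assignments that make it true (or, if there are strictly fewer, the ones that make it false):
is false only for:
  a=True, c=False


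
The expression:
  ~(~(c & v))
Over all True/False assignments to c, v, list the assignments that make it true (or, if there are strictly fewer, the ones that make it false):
is true only for:
  c=True, v=True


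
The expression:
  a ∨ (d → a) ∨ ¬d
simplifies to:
a ∨ ¬d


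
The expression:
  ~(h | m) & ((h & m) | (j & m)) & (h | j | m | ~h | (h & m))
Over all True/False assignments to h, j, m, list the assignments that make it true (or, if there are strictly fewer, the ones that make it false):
is never true.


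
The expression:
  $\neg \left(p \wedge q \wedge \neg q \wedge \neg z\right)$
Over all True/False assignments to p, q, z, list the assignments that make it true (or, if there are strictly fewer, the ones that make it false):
is always true.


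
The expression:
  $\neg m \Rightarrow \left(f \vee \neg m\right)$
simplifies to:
$\text{True}$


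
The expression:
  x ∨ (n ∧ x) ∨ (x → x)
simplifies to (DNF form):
True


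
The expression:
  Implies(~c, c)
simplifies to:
c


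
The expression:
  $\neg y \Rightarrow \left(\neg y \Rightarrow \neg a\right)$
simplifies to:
$y \vee \neg a$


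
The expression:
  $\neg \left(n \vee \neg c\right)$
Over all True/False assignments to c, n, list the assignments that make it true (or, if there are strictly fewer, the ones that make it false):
is true only for:
  c=True, n=False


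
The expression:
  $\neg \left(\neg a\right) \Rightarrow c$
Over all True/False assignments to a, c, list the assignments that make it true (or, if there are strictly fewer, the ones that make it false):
is false only for:
  a=True, c=False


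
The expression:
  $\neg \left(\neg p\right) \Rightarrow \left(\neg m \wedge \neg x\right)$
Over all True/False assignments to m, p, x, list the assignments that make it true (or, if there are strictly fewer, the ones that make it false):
is false only for:
  m=False, p=True, x=True;
  m=True, p=True, x=False;
  m=True, p=True, x=True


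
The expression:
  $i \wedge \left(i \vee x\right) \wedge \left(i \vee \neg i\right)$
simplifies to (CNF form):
$i$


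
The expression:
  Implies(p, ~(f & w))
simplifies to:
~f | ~p | ~w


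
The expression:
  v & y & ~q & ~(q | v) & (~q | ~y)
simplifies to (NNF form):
False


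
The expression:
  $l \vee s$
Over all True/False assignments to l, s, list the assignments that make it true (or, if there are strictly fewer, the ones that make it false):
is false only for:
  l=False, s=False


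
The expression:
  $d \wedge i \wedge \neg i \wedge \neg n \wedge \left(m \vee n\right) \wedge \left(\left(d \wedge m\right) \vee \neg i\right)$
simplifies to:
$\text{False}$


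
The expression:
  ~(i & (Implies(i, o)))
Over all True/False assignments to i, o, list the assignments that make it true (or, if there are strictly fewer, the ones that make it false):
is false only for:
  i=True, o=True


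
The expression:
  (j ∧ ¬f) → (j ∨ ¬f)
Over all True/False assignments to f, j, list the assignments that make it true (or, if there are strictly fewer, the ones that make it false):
is always true.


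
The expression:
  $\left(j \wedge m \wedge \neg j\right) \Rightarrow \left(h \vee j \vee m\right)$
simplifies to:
$\text{True}$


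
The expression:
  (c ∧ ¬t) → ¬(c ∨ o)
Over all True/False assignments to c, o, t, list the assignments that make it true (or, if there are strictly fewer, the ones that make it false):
is false only for:
  c=True, o=False, t=False;
  c=True, o=True, t=False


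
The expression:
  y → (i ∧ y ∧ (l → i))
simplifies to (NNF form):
i ∨ ¬y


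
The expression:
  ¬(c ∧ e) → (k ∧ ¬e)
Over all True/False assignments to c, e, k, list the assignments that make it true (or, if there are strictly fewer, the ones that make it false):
is true only for:
  c=False, e=False, k=True;
  c=True, e=False, k=True;
  c=True, e=True, k=False;
  c=True, e=True, k=True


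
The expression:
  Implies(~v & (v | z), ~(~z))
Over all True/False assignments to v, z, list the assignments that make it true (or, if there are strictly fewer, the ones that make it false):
is always true.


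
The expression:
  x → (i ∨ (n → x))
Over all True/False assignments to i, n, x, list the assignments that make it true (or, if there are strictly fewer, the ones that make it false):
is always true.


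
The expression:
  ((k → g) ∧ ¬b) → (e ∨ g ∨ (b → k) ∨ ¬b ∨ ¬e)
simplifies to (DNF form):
True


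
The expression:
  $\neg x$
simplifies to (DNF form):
$\neg x$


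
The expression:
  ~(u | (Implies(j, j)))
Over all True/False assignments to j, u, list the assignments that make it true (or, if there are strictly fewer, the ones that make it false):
is never true.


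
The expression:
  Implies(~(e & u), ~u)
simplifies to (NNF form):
e | ~u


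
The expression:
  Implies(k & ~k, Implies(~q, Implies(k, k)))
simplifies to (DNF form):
True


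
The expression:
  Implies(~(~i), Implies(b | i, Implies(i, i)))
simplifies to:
True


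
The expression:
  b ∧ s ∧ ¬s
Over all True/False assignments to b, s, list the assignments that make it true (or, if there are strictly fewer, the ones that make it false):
is never true.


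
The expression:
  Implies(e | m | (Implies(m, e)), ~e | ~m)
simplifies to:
~e | ~m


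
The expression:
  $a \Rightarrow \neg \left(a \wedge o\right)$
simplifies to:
$\neg a \vee \neg o$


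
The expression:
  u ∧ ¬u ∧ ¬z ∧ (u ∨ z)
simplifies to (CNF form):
False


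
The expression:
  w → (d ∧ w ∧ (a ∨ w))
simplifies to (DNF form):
d ∨ ¬w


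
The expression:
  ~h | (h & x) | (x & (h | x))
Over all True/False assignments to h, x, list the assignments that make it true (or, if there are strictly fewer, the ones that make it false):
is false only for:
  h=True, x=False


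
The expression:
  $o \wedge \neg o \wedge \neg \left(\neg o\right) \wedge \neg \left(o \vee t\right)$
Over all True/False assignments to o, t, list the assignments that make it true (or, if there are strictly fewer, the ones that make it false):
is never true.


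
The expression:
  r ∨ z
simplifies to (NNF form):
r ∨ z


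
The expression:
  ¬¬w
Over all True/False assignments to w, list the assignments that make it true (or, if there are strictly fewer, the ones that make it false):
is true only for:
  w=True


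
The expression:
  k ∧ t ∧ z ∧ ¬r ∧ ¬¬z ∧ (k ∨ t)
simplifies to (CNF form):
k ∧ t ∧ z ∧ ¬r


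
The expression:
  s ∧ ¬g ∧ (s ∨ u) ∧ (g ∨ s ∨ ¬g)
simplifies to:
s ∧ ¬g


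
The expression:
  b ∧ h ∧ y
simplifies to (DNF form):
b ∧ h ∧ y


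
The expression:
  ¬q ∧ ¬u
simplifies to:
¬q ∧ ¬u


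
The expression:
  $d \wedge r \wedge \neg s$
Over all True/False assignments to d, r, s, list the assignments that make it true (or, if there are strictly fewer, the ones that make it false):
is true only for:
  d=True, r=True, s=False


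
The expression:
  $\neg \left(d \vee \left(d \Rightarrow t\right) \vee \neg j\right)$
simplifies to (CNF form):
$\text{False}$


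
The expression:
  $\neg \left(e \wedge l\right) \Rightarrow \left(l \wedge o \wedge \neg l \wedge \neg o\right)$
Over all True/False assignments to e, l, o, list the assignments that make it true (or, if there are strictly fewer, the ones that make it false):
is true only for:
  e=True, l=True, o=False;
  e=True, l=True, o=True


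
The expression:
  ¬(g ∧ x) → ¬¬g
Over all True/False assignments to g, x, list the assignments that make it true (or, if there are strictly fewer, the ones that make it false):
is true only for:
  g=True, x=False;
  g=True, x=True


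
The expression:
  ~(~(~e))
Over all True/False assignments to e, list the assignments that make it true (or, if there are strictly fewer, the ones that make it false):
is true only for:
  e=False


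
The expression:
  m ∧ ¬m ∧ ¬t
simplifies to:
False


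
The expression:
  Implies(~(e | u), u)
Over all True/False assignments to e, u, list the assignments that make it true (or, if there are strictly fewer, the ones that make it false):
is false only for:
  e=False, u=False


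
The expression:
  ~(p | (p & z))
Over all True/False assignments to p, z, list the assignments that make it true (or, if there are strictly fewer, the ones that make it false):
is true only for:
  p=False, z=False;
  p=False, z=True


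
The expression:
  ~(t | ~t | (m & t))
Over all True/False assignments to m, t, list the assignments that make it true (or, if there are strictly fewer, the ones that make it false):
is never true.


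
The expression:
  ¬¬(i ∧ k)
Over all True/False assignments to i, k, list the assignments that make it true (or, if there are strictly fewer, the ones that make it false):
is true only for:
  i=True, k=True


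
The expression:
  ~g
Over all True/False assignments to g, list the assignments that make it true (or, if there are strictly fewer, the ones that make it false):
is true only for:
  g=False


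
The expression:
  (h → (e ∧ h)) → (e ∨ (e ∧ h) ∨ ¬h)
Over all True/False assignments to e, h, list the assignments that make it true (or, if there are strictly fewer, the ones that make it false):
is always true.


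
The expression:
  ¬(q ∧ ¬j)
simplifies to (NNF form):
j ∨ ¬q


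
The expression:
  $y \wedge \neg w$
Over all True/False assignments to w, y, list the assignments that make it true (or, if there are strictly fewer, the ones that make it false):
is true only for:
  w=False, y=True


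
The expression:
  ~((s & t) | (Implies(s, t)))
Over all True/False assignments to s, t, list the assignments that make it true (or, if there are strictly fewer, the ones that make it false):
is true only for:
  s=True, t=False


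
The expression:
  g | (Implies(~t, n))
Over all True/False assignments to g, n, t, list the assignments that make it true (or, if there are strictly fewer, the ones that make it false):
is false only for:
  g=False, n=False, t=False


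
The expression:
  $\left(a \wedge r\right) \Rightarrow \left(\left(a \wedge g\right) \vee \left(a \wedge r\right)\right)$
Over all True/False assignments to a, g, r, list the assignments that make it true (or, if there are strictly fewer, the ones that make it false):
is always true.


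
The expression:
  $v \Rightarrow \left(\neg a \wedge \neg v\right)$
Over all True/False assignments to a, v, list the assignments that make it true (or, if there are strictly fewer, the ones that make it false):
is true only for:
  a=False, v=False;
  a=True, v=False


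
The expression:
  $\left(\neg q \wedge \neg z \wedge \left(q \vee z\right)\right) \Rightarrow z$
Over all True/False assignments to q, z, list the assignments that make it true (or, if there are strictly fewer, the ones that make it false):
is always true.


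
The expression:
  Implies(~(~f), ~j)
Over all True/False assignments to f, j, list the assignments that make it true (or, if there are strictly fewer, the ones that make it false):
is false only for:
  f=True, j=True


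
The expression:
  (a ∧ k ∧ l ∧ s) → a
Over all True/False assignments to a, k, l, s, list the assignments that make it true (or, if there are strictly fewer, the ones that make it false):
is always true.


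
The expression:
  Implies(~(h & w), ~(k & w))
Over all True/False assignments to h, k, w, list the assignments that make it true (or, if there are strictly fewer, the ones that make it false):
is false only for:
  h=False, k=True, w=True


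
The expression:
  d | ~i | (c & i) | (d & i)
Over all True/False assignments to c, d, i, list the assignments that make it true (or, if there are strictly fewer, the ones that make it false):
is false only for:
  c=False, d=False, i=True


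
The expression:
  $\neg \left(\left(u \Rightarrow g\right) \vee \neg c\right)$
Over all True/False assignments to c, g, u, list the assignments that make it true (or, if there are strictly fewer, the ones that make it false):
is true only for:
  c=True, g=False, u=True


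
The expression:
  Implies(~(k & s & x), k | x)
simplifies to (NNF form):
k | x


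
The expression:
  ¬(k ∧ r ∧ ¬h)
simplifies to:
h ∨ ¬k ∨ ¬r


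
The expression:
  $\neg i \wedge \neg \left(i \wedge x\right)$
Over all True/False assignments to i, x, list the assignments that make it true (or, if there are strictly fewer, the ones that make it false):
is true only for:
  i=False, x=False;
  i=False, x=True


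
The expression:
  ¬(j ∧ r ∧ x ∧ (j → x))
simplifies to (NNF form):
¬j ∨ ¬r ∨ ¬x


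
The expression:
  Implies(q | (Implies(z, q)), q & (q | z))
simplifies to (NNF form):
q | z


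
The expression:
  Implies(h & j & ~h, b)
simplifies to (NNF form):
True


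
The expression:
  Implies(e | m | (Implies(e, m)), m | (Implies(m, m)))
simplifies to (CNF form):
True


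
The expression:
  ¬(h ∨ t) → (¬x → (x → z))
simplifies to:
True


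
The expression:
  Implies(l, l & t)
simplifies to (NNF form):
t | ~l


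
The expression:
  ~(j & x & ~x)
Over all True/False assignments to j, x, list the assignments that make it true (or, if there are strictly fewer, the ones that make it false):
is always true.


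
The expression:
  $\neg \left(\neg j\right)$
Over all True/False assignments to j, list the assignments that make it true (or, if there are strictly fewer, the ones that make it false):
is true only for:
  j=True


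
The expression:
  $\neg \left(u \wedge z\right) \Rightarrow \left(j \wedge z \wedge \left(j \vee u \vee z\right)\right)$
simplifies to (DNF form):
$\left(j \wedge z\right) \vee \left(u \wedge z\right)$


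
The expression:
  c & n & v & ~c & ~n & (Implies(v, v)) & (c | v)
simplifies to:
False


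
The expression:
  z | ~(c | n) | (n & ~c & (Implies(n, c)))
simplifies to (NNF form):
z | (~c & ~n)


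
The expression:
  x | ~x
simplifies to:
True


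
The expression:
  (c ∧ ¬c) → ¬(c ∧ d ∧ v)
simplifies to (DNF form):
True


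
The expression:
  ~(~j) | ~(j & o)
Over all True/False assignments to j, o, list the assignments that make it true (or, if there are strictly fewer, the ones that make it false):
is always true.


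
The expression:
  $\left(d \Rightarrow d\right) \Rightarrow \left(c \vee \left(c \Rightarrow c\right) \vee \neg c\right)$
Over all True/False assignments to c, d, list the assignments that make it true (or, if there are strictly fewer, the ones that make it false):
is always true.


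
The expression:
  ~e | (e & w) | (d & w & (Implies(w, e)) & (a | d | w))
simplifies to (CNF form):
w | ~e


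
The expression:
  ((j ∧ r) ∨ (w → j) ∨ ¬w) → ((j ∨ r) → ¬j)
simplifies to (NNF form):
¬j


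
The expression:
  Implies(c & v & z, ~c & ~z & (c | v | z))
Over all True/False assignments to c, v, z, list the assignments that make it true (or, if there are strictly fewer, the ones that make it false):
is false only for:
  c=True, v=True, z=True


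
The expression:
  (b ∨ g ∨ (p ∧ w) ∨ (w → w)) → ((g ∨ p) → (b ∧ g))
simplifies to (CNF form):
(b ∨ ¬g) ∧ (g ∨ ¬p)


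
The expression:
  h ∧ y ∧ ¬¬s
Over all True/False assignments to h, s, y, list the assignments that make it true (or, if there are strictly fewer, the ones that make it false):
is true only for:
  h=True, s=True, y=True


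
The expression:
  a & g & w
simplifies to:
a & g & w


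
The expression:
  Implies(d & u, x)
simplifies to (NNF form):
x | ~d | ~u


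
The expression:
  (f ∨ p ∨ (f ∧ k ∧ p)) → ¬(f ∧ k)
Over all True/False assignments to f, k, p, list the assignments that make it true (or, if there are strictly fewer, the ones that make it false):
is false only for:
  f=True, k=True, p=False;
  f=True, k=True, p=True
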